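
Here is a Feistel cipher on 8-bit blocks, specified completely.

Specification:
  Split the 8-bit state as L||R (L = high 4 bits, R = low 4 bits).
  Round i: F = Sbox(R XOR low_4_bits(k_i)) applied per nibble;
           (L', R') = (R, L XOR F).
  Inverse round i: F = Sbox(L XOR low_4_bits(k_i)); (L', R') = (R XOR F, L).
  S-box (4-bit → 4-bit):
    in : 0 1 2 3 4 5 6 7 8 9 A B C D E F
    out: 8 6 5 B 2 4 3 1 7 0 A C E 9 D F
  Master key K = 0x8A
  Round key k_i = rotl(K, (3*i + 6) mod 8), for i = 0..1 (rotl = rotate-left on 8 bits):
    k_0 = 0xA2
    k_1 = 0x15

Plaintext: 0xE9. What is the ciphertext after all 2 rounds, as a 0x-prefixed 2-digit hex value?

0x28

s_0 = plaintext = 0xE9
s_1 = Round(s_0, k_0) = 0x92
s_2 = Round(s_1, k_1) = 0x28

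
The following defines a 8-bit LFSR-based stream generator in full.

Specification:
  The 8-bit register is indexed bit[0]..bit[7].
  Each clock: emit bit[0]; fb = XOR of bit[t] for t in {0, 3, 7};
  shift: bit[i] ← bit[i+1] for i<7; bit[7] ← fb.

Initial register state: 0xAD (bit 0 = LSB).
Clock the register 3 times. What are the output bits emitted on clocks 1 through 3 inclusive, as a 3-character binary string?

101

reg_0 = 0xAD
clock 1: out=1, reg = 0xD6
clock 2: out=0, reg = 0xEB
clock 3: out=1, reg = 0xF5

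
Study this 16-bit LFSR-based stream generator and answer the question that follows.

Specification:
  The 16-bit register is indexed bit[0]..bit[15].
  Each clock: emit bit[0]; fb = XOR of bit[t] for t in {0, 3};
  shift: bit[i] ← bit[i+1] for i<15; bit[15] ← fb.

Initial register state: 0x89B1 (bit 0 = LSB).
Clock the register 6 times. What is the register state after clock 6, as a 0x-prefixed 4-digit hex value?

0x1E26

reg_0 = 0x89B1
clock 1: out=1, reg = 0xC4D8
clock 2: out=0, reg = 0xE26C
clock 3: out=0, reg = 0xF136
clock 4: out=0, reg = 0x789B
clock 5: out=1, reg = 0x3C4D
clock 6: out=1, reg = 0x1E26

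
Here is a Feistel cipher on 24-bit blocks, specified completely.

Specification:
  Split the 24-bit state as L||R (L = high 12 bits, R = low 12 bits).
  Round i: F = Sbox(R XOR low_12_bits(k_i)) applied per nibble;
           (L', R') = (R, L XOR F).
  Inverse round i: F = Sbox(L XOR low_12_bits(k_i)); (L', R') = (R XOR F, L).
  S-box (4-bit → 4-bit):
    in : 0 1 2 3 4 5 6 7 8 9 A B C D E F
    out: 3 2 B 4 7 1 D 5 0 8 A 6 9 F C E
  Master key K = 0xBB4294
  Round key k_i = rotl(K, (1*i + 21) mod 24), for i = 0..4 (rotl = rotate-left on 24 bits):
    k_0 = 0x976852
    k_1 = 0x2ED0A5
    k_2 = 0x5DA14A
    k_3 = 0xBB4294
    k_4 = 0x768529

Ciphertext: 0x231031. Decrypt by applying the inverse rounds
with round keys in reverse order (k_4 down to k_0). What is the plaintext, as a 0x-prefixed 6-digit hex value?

s_0 = ciphertext = 0x231031
s_1 = InvRound(s_0, k_4) = 0x511231
s_2 = InvRound(s_1, k_3) = 0x730511
s_3 = InvRound(s_2, k_2) = 0x84B730
s_4 = InvRound(s_3, k_1) = 0x7FC84B
s_5 = InvRound(s_4, k_0) = 0x6E77FC

0x6E77FC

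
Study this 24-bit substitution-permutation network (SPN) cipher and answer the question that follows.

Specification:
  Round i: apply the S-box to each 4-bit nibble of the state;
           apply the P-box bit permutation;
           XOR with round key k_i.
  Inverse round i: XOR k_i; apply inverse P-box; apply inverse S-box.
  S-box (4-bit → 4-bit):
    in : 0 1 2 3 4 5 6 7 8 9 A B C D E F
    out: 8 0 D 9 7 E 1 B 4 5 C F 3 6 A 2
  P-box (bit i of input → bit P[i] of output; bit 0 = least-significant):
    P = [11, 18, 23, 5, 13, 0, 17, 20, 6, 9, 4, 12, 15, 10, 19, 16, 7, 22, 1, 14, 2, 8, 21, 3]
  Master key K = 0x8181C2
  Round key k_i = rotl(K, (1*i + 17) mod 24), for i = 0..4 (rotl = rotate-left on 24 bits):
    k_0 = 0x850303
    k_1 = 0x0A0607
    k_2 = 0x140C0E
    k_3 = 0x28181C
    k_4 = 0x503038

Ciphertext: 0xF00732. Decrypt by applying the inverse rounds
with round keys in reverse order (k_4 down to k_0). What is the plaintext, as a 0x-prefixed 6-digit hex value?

s_0 = ciphertext = 0xF00732
s_1 = InvRound(s_0, k_4) = 0x58FE68
s_2 = InvRound(s_1, k_3) = 0x9EC430
s_3 = InvRound(s_2, k_2) = 0x3A9882
s_4 = InvRound(s_3, k_1) = 0x96CEE6
s_5 = InvRound(s_4, k_0) = 0xC37653

0xC37653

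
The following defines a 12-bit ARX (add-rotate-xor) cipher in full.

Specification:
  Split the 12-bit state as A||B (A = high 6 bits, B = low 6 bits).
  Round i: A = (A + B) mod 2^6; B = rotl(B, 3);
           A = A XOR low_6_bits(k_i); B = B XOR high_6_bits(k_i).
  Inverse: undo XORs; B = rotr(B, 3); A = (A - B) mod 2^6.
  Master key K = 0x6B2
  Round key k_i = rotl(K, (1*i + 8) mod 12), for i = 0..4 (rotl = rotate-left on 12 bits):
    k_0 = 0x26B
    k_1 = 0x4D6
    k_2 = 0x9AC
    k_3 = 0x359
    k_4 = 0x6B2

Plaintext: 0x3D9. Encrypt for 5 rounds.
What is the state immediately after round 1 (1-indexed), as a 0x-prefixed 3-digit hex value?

0x0C2

s_0 = plaintext = 0x3D9
s_1 = Round(s_0, k_0) = 0x0C2
s_2 = Round(s_1, k_1) = 0x4C3
s_3 = Round(s_2, k_2) = 0xEBE
s_4 = Round(s_3, k_3) = 0x87A
s_5 = Round(s_4, k_4) = 0xA4D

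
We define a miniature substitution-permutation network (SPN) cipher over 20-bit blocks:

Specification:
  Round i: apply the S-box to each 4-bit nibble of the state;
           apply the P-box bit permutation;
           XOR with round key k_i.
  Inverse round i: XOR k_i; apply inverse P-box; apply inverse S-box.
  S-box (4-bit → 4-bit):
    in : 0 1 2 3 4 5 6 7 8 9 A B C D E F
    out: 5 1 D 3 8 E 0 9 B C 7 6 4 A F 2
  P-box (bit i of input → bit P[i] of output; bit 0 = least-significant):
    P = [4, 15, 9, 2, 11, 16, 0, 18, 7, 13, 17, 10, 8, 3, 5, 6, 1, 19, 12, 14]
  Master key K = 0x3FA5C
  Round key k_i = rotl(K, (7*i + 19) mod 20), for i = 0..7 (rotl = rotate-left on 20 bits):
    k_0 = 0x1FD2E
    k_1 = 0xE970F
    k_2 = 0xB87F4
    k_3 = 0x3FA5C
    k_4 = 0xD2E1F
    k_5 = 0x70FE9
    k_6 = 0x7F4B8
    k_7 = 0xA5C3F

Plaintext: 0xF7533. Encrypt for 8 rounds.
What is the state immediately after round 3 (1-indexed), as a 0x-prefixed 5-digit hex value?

s_0 = plaintext = 0xF7533
s_1 = Round(s_0, k_0) = 0xA507E
s_2 = Round(s_1, k_1) = 0x00DF1
s_3 = Round(s_2, k_2) = 0xAB2C6
s_4 = Round(s_3, k_3) = 0x9EEF7
s_5 = Round(s_4, k_4) = 0xE5BE3
s_6 = Round(s_5, k_5) = 0x8F792
s_7 = Round(s_6, k_6) = 0xBB227
s_8 = Round(s_7, k_7) = 0x44082

0xAB2C6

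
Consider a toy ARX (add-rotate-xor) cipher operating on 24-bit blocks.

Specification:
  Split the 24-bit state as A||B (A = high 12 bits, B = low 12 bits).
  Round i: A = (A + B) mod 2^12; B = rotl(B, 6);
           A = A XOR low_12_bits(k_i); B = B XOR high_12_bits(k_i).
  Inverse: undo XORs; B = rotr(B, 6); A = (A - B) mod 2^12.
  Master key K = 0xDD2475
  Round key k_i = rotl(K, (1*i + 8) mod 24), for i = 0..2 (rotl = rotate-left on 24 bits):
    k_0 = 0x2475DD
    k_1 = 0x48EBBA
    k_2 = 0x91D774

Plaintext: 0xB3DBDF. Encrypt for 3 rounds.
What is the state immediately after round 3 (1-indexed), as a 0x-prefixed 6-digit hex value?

s_0 = plaintext = 0xB3DBDF
s_1 = Round(s_0, k_0) = 0x2C15A8
s_2 = Round(s_1, k_1) = 0x3D3E98
s_3 = Round(s_2, k_2) = 0x51FF27

0x51FF27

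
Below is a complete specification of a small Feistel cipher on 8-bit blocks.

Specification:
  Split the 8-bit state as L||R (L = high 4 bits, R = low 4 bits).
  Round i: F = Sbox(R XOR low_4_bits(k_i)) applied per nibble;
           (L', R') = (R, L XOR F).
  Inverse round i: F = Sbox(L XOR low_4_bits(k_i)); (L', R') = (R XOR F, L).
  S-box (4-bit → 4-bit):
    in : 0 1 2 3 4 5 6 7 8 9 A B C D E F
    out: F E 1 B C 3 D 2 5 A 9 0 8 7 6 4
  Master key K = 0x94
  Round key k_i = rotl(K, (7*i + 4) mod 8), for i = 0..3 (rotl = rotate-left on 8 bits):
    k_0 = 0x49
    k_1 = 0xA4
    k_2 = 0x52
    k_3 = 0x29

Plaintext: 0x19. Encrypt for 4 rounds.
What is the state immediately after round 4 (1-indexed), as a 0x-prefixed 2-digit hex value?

0xFD

s_0 = plaintext = 0x19
s_1 = Round(s_0, k_0) = 0x9E
s_2 = Round(s_1, k_1) = 0xE0
s_3 = Round(s_2, k_2) = 0x0F
s_4 = Round(s_3, k_3) = 0xFD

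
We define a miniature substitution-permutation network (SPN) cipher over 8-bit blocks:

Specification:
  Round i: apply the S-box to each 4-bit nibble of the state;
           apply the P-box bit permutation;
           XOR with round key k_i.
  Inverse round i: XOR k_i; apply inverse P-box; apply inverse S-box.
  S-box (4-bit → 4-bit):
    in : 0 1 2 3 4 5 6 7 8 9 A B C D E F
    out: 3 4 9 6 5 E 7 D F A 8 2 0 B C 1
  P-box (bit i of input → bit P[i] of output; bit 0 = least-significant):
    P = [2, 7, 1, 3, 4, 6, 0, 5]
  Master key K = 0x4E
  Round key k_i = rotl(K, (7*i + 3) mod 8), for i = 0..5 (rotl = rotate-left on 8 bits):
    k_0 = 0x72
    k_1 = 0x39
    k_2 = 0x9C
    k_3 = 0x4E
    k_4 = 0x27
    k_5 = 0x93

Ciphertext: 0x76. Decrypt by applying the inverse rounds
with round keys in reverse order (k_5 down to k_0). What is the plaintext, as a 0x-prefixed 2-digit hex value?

0x4C

s_0 = ciphertext = 0x76
s_1 = InvRound(s_0, k_5) = 0x50
s_2 = InvRound(s_1, k_4) = 0x84
s_3 = InvRound(s_2, k_3) = 0xB5
s_4 = InvRound(s_3, k_2) = 0xEA
s_5 = InvRound(s_4, k_1) = 0x63
s_6 = InvRound(s_5, k_0) = 0x4C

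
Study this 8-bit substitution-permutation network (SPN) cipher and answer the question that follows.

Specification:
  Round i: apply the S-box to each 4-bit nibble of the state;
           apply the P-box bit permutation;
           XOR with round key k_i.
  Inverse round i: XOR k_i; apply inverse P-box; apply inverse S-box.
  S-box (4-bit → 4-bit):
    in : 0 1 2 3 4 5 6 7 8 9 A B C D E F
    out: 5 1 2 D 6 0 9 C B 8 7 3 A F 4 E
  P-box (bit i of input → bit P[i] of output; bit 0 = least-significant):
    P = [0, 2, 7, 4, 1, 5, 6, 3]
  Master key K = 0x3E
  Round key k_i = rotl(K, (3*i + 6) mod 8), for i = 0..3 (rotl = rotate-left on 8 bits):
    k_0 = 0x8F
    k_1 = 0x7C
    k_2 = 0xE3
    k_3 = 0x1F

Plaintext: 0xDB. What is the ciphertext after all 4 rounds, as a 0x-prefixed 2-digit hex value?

0x9B

s_0 = plaintext = 0xDB
s_1 = Round(s_0, k_0) = 0xE0
s_2 = Round(s_1, k_1) = 0xBD
s_3 = Round(s_2, k_2) = 0x54
s_4 = Round(s_3, k_3) = 0x9B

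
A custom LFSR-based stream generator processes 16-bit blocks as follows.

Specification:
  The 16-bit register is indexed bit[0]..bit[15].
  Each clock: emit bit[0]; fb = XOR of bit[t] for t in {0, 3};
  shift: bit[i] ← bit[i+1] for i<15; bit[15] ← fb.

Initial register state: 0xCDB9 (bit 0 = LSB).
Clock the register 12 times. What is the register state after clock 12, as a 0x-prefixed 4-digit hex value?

reg_0 = 0xCDB9
clock 1: out=1, reg = 0x66DC
clock 2: out=0, reg = 0xB36E
clock 3: out=0, reg = 0xD9B7
clock 4: out=1, reg = 0xECDB
clock 5: out=1, reg = 0x766D
clock 6: out=1, reg = 0x3B36
clock 7: out=0, reg = 0x1D9B
clock 8: out=1, reg = 0x0ECD
clock 9: out=1, reg = 0x0766
clock 10: out=0, reg = 0x03B3
clock 11: out=1, reg = 0x81D9
clock 12: out=1, reg = 0x40EC

0x40EC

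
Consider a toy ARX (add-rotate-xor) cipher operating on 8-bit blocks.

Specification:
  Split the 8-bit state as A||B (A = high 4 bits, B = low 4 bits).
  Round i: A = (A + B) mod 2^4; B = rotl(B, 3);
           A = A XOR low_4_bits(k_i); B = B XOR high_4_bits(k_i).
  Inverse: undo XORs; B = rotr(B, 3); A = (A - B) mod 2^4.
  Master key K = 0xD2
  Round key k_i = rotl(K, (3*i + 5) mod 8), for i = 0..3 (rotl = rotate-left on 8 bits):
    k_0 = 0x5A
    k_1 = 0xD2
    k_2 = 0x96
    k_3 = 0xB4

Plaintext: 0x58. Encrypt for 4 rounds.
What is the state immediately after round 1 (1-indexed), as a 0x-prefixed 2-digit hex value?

0x71

s_0 = plaintext = 0x58
s_1 = Round(s_0, k_0) = 0x71
s_2 = Round(s_1, k_1) = 0xA5
s_3 = Round(s_2, k_2) = 0x93
s_4 = Round(s_3, k_3) = 0x82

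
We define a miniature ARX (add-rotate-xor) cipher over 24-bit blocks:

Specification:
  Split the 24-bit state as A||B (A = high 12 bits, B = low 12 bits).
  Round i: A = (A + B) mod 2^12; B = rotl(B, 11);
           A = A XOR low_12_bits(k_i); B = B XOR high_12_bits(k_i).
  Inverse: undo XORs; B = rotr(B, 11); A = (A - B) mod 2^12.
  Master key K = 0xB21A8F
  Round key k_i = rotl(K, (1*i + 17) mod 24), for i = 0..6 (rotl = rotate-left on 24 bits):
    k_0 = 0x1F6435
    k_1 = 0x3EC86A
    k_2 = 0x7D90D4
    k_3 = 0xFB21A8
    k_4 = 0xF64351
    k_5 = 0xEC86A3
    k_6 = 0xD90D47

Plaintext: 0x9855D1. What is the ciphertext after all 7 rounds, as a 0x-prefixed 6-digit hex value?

s_0 = plaintext = 0x9855D1
s_1 = Round(s_0, k_0) = 0xB63B1E
s_2 = Round(s_1, k_1) = 0xEEB663
s_3 = Round(s_2, k_2) = 0x59ACE8
s_4 = Round(s_3, k_3) = 0x32A9C6
s_5 = Round(s_4, k_4) = 0xFA1B87
s_6 = Round(s_5, k_5) = 0xD8B30B
s_7 = Round(s_6, k_6) = 0xDD1415

0xDD1415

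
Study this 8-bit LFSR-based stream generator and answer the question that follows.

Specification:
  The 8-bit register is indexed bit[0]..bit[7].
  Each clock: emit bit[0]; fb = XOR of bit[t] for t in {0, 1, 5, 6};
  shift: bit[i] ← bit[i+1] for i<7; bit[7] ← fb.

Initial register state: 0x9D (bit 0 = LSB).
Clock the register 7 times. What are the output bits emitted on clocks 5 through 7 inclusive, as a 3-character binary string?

100

reg_0 = 0x9D
clock 1: out=1, reg = 0xCE
clock 2: out=0, reg = 0x67
clock 3: out=1, reg = 0x33
clock 4: out=1, reg = 0x99
clock 5: out=1, reg = 0xCC
clock 6: out=0, reg = 0xE6
clock 7: out=0, reg = 0xF3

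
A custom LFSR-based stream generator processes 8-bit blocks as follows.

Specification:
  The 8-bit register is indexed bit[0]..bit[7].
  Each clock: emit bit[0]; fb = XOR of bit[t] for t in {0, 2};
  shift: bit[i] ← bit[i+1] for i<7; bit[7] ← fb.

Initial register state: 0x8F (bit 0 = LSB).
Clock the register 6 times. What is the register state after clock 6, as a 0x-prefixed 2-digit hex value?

0xB2

reg_0 = 0x8F
clock 1: out=1, reg = 0x47
clock 2: out=1, reg = 0x23
clock 3: out=1, reg = 0x91
clock 4: out=1, reg = 0xC8
clock 5: out=0, reg = 0x64
clock 6: out=0, reg = 0xB2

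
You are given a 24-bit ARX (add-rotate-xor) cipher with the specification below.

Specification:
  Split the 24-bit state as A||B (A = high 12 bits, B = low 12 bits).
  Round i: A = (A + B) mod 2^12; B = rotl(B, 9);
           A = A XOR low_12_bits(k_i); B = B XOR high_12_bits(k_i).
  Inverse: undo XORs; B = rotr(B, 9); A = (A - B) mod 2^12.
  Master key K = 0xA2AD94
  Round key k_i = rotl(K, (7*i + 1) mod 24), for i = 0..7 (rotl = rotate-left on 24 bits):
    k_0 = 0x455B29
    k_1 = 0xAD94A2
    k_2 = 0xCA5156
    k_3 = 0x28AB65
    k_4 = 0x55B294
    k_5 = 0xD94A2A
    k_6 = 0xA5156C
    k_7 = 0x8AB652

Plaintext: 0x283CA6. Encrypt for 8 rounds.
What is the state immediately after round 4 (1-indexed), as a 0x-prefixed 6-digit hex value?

s_0 = plaintext = 0x283CA6
s_1 = Round(s_0, k_0) = 0x4009C1
s_2 = Round(s_1, k_1) = 0x9639E1
s_3 = Round(s_2, k_2) = 0x212F99
s_4 = Round(s_3, k_3) = 0xACE179
s_5 = Round(s_4, k_4) = 0xED3774
s_6 = Round(s_5, k_5) = 0xC6D57A
s_7 = Round(s_6, k_6) = 0x48BEFE
s_8 = Round(s_7, k_7) = 0x5DB574

0xACE179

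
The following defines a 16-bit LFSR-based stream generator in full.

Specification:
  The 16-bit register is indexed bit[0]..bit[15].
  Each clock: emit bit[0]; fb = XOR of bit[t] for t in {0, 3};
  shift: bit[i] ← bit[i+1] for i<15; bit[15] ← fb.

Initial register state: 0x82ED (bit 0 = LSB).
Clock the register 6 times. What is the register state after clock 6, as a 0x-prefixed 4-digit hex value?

reg_0 = 0x82ED
clock 1: out=1, reg = 0x4176
clock 2: out=0, reg = 0x20BB
clock 3: out=1, reg = 0x105D
clock 4: out=1, reg = 0x082E
clock 5: out=0, reg = 0x8417
clock 6: out=1, reg = 0xC20B

0xC20B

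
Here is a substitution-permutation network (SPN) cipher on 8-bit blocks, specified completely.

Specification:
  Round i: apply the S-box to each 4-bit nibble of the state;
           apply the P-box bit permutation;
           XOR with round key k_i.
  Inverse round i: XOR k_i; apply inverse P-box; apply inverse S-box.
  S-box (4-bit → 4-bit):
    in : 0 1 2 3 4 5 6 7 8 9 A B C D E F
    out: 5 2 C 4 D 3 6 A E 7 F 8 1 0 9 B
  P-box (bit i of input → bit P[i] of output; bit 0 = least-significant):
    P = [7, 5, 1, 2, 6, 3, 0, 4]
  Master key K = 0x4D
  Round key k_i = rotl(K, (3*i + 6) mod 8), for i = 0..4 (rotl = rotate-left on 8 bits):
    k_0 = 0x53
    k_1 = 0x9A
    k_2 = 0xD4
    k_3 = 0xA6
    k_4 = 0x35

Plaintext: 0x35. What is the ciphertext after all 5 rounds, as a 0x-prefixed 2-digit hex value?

0x4A

s_0 = plaintext = 0x35
s_1 = Round(s_0, k_0) = 0xF2
s_2 = Round(s_1, k_1) = 0xC4
s_3 = Round(s_2, k_2) = 0x12
s_4 = Round(s_3, k_3) = 0xA8
s_5 = Round(s_4, k_4) = 0x4A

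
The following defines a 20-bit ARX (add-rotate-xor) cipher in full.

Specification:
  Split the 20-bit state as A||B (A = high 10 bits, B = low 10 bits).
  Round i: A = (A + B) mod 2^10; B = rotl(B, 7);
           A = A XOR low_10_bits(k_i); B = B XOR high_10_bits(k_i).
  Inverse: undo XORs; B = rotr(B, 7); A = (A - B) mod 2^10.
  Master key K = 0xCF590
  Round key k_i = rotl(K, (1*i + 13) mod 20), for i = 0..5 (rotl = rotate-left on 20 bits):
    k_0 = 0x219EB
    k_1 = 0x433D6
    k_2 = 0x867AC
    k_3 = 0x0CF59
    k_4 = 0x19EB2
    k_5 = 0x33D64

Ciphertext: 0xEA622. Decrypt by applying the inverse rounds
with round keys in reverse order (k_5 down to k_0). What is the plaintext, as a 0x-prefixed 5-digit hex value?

s_0 = ciphertext = 0xEA622
s_1 = InvRound(s_0, k_5) = 0xD836D
s_2 = InvRound(s_1, k_4) = 0x5F056
s_3 = InvRound(s_2, k_3) = 0xBF728
s_4 = InvRound(s_3, k_2) = 0xF1D8A
s_5 = InvRound(s_4, k_1) = 0xF8031
s_6 = InvRound(s_5, k_0) = 0x149B9

0x149B9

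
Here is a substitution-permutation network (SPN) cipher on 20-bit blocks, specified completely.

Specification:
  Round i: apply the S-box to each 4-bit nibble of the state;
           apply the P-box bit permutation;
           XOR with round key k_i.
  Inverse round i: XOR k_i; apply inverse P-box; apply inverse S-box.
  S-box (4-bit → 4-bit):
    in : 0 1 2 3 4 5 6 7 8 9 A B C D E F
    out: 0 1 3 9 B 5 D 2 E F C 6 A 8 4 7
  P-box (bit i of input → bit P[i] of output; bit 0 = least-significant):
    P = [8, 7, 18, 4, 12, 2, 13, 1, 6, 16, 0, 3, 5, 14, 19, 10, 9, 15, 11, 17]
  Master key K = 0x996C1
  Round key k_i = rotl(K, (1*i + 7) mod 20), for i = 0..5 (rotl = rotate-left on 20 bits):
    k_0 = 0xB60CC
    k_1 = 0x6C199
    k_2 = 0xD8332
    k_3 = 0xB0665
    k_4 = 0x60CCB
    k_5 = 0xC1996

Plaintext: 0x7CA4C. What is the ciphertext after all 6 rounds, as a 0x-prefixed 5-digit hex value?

s_0 = plaintext = 0x7CA4C
s_1 = Round(s_0, k_0) = 0xBB453
s_2 = Round(s_1, k_1) = 0xF38C1
s_3 = Round(s_2, k_2) = 0xC0C1D
s_4 = Round(s_3, k_3) = 0x8967D
s_5 = Round(s_4, k_4) = 0xCC0B6
s_6 = Round(s_5, k_5) = 0xAFC82

0xAFC82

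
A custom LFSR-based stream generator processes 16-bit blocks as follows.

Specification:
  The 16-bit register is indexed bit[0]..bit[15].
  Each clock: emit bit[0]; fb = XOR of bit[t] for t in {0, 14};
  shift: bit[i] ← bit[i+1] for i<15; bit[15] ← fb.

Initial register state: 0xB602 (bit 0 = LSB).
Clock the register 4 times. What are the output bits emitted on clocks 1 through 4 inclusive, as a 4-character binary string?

0100

reg_0 = 0xB602
clock 1: out=0, reg = 0x5B01
clock 2: out=1, reg = 0x2D80
clock 3: out=0, reg = 0x16C0
clock 4: out=0, reg = 0x0B60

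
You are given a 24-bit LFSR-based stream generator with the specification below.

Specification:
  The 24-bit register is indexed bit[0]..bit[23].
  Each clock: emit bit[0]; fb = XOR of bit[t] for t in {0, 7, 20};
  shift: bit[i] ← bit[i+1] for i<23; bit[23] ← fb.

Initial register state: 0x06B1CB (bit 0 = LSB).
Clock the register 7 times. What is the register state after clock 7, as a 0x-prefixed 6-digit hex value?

reg_0 = 0x06B1CB
clock 1: out=1, reg = 0x0358E5
clock 2: out=1, reg = 0x01AC72
clock 3: out=0, reg = 0x00D639
clock 4: out=1, reg = 0x806B1C
clock 5: out=0, reg = 0x40358E
clock 6: out=0, reg = 0xA01AC7
clock 7: out=1, reg = 0x500D63

0x500D63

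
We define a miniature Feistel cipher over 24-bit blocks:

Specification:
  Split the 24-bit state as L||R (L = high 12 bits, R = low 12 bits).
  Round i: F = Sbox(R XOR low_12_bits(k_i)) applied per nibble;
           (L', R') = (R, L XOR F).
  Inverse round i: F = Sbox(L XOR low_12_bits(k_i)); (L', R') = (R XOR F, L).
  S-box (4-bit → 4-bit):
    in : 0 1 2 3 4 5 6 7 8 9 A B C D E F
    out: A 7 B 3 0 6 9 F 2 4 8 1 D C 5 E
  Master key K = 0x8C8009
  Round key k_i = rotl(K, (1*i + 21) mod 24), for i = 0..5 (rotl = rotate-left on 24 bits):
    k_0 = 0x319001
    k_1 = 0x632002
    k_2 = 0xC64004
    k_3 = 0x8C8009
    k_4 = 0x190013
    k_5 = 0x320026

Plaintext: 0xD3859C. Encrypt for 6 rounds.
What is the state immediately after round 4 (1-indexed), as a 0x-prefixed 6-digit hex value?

0xBE353D

s_0 = plaintext = 0xD3859C
s_1 = Round(s_0, k_0) = 0x59CB74
s_2 = Round(s_1, k_1) = 0xB74465
s_3 = Round(s_2, k_2) = 0x465BE3
s_4 = Round(s_3, k_3) = 0xBE353D
s_5 = Round(s_4, k_4) = 0x53DD56
s_6 = Round(s_5, k_5) = 0xD569C7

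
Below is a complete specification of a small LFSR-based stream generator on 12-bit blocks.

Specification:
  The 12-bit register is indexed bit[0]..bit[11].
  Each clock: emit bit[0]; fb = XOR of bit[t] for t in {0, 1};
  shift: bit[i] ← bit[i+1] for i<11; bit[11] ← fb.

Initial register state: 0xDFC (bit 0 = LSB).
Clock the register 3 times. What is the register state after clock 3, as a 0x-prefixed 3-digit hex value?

0x5BF

reg_0 = 0xDFC
clock 1: out=0, reg = 0x6FE
clock 2: out=0, reg = 0xB7F
clock 3: out=1, reg = 0x5BF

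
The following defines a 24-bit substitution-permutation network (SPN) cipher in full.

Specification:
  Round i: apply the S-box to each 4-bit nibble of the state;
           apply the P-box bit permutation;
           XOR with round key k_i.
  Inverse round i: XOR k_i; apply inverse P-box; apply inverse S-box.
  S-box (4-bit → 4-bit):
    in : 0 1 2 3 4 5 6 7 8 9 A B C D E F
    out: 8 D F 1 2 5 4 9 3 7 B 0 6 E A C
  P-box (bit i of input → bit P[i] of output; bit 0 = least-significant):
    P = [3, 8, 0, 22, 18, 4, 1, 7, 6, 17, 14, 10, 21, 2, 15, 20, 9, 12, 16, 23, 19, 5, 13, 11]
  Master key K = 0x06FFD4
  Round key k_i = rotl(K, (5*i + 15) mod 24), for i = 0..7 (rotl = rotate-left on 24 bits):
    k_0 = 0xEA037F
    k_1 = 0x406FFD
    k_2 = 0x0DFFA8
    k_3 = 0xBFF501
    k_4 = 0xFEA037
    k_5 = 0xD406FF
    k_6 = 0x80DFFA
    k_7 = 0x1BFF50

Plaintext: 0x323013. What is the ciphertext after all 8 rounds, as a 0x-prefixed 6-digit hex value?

s_0 = plaintext = 0x323013
s_1 = Round(s_0, k_0) = 0x4715F5
s_2 = Round(s_1, k_1) = 0xF0AD16
s_3 = Round(s_2, k_2) = 0xBB932F
s_4 = Round(s_3, k_3) = 0xDB75D6
s_5 = Round(s_4, k_4) = 0xCEC8C4
s_6 = Round(s_5, k_5) = 0x56B789
s_7 = Round(s_6, k_6) = 0x8DFAA3
s_8 = Round(s_7, k_7) = 0x846BA8

0x846BA8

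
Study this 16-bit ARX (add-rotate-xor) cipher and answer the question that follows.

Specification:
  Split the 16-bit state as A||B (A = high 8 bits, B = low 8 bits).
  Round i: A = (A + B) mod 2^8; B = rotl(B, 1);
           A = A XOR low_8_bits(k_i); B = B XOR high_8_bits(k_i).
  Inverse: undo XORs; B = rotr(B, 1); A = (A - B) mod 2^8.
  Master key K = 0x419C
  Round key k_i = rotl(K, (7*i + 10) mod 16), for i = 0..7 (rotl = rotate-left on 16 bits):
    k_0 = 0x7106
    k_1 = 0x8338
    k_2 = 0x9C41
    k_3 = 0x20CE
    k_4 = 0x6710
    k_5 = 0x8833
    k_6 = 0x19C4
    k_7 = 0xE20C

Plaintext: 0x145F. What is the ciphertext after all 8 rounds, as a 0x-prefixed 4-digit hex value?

0xE35F

s_0 = plaintext = 0x145F
s_1 = Round(s_0, k_0) = 0x75CF
s_2 = Round(s_1, k_1) = 0x7C1C
s_3 = Round(s_2, k_2) = 0xD9A4
s_4 = Round(s_3, k_3) = 0xB369
s_5 = Round(s_4, k_4) = 0x0CB5
s_6 = Round(s_5, k_5) = 0xF2E3
s_7 = Round(s_6, k_6) = 0x11DE
s_8 = Round(s_7, k_7) = 0xE35F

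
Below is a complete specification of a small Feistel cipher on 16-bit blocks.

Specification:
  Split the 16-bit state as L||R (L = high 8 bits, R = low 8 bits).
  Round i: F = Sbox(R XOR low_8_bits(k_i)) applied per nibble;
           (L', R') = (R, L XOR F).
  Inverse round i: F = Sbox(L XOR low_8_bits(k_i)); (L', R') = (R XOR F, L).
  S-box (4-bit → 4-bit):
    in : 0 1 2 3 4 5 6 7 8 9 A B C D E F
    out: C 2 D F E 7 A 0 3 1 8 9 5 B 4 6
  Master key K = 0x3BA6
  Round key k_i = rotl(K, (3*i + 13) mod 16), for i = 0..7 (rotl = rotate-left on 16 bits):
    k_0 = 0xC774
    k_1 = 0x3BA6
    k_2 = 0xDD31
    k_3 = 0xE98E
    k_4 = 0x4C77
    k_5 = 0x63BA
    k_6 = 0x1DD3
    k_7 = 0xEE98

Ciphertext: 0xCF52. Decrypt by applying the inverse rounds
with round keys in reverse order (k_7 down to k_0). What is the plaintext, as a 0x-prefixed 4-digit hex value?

0x023C

s_0 = ciphertext = 0xCF52
s_1 = InvRound(s_0, k_7) = 0x22CF
s_2 = InvRound(s_1, k_6) = 0xAD22
s_3 = InvRound(s_2, k_5) = 0x02AD
s_4 = InvRound(s_3, k_4) = 0xAA02
s_5 = InvRound(s_4, k_3) = 0xDCAA
s_6 = InvRound(s_5, k_2) = 0xE1DC
s_7 = InvRound(s_6, k_1) = 0x3CE1
s_8 = InvRound(s_7, k_0) = 0x023C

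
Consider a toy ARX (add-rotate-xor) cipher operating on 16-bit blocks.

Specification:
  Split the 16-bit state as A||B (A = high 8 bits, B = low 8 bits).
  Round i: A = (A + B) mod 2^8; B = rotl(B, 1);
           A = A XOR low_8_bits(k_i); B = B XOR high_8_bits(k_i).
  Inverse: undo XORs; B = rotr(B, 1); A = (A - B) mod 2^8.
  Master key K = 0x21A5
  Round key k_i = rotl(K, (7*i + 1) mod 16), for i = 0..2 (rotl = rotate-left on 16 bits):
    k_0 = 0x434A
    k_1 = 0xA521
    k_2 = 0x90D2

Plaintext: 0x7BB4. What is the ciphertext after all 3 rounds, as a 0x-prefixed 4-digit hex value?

0x4D73

s_0 = plaintext = 0x7BB4
s_1 = Round(s_0, k_0) = 0x652A
s_2 = Round(s_1, k_1) = 0xAEF1
s_3 = Round(s_2, k_2) = 0x4D73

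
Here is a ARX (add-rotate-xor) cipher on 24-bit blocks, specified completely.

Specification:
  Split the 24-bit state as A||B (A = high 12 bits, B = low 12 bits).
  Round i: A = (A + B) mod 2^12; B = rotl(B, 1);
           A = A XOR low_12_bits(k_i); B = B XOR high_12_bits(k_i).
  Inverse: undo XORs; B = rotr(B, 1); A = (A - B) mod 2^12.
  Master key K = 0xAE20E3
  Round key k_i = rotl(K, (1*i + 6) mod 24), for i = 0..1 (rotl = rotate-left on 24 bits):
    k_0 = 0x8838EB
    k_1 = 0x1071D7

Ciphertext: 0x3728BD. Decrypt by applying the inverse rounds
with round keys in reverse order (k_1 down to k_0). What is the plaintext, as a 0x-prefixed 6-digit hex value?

0xEF462F

s_0 = ciphertext = 0x3728BD
s_1 = InvRound(s_0, k_1) = 0xDC84DD
s_2 = InvRound(s_1, k_0) = 0xEF462F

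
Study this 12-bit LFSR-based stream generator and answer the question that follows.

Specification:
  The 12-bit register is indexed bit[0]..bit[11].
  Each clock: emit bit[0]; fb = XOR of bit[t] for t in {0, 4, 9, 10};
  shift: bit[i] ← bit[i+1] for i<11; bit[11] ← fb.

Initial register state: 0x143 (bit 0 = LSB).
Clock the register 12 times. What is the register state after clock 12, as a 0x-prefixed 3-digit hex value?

0xD43

reg_0 = 0x143
clock 1: out=1, reg = 0x8A1
clock 2: out=1, reg = 0xC50
clock 3: out=0, reg = 0x628
clock 4: out=0, reg = 0x314
clock 5: out=0, reg = 0x18A
clock 6: out=0, reg = 0x0C5
clock 7: out=1, reg = 0x862
clock 8: out=0, reg = 0x431
clock 9: out=1, reg = 0xA18
clock 10: out=0, reg = 0x50C
clock 11: out=0, reg = 0xA86
clock 12: out=0, reg = 0xD43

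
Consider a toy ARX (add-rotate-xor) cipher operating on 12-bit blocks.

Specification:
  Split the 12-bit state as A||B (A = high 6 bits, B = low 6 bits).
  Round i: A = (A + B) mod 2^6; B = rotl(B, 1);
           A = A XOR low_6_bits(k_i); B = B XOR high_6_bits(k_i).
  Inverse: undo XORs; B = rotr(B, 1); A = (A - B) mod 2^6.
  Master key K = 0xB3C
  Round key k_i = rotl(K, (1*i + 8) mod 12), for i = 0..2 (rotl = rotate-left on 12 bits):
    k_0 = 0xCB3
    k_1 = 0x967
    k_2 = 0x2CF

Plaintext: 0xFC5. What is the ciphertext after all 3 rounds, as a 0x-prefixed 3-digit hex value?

s_0 = plaintext = 0xFC5
s_1 = Round(s_0, k_0) = 0xDF8
s_2 = Round(s_1, k_1) = 0x214
s_3 = Round(s_2, k_2) = 0x4E3

0x4E3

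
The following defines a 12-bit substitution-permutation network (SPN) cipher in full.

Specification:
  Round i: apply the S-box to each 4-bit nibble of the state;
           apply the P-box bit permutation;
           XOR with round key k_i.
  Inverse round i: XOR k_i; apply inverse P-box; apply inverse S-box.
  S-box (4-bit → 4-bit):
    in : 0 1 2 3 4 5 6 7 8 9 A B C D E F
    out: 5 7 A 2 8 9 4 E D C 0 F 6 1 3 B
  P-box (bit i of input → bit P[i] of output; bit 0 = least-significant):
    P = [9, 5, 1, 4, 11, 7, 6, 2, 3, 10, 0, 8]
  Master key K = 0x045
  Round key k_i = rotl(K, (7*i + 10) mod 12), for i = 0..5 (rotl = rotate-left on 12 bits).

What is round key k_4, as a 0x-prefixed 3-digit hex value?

K = 0x045
k_0 = rotl(K, (7*0+10) mod 12) = rotl(K, 10) = 0x411
k_1 = rotl(K, (7*1+10) mod 12) = rotl(K, 5) = 0x8A0
k_2 = rotl(K, (7*2+10) mod 12) = rotl(K, 0) = 0x045
k_3 = rotl(K, (7*3+10) mod 12) = rotl(K, 7) = 0x282
k_4 = rotl(K, (7*4+10) mod 12) = rotl(K, 2) = 0x114

0x114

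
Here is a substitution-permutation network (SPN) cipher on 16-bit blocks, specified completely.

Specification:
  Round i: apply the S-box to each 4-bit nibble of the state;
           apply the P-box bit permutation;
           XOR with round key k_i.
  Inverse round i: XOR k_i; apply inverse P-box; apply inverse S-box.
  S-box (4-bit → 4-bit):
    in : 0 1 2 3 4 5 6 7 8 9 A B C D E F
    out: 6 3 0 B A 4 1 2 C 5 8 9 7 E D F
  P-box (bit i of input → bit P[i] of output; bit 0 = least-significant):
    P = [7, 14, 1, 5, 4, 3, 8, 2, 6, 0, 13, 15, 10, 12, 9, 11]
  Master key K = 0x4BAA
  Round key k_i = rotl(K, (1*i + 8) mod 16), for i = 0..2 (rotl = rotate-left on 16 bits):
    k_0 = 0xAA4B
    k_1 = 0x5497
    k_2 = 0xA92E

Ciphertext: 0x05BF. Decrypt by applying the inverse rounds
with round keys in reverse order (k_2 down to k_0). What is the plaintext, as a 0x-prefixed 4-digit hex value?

s_0 = ciphertext = 0x05BF
s_1 = InvRound(s_0, k_2) = 0xBD66
s_2 = InvRound(s_1, k_1) = 0xAF93
s_3 = InvRound(s_2, k_0) = 0x66C6

0x66C6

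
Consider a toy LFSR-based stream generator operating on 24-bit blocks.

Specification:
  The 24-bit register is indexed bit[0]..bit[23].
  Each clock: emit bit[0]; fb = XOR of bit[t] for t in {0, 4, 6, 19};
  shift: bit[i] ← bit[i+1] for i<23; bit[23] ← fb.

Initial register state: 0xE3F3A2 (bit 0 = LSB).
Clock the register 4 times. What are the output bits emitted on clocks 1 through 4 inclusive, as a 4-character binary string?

0100

reg_0 = 0xE3F3A2
clock 1: out=0, reg = 0x71F9D1
clock 2: out=1, reg = 0xB8FCE8
clock 3: out=0, reg = 0x5C7E74
clock 4: out=0, reg = 0xAE3F3A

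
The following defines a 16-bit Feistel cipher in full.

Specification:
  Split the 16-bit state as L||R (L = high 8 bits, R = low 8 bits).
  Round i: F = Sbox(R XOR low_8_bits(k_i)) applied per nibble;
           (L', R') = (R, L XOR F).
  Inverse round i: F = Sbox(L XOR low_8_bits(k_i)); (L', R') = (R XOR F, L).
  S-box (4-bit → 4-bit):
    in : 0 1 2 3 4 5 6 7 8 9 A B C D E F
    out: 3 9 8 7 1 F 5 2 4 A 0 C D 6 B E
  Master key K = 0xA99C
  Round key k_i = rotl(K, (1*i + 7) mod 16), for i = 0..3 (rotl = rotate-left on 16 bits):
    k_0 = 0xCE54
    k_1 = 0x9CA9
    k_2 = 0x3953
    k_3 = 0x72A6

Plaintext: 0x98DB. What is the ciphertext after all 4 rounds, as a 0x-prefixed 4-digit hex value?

s_0 = plaintext = 0x98DB
s_1 = Round(s_0, k_0) = 0xDBD6
s_2 = Round(s_1, k_1) = 0xD6F5
s_3 = Round(s_2, k_2) = 0xF5D3
s_4 = Round(s_3, k_3) = 0xD3DA

0xD3DA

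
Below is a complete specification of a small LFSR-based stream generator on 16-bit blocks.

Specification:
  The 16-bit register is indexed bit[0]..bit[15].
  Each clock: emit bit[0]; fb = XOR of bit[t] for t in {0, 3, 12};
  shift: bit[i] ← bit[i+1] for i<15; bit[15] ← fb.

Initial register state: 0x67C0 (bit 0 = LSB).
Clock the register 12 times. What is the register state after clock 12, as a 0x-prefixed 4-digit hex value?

0x6DE6

reg_0 = 0x67C0
clock 1: out=0, reg = 0x33E0
clock 2: out=0, reg = 0x99F0
clock 3: out=0, reg = 0xCCF8
clock 4: out=0, reg = 0xE67C
clock 5: out=0, reg = 0xF33E
clock 6: out=0, reg = 0x799F
clock 7: out=1, reg = 0xBCCF
clock 8: out=1, reg = 0xDE67
clock 9: out=1, reg = 0x6F33
clock 10: out=1, reg = 0xB799
clock 11: out=1, reg = 0xDBCC
clock 12: out=0, reg = 0x6DE6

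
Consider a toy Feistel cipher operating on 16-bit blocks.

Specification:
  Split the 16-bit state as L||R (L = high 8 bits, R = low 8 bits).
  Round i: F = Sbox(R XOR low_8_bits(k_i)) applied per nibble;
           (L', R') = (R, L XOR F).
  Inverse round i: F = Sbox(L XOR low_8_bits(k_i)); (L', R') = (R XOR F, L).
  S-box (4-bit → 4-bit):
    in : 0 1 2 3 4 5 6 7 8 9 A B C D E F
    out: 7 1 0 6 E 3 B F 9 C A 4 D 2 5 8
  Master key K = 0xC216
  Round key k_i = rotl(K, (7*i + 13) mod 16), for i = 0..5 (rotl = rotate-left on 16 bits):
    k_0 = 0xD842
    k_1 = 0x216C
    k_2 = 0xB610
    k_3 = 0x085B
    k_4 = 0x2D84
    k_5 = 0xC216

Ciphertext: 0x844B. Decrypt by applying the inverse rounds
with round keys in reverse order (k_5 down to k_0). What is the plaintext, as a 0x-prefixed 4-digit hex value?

s_0 = ciphertext = 0x844B
s_1 = InvRound(s_0, k_5) = 0x8B84
s_2 = InvRound(s_1, k_4) = 0xFC8B
s_3 = InvRound(s_2, k_3) = 0x24FC
s_4 = InvRound(s_3, k_2) = 0x9224
s_5 = InvRound(s_4, k_1) = 0xA192
s_6 = InvRound(s_5, k_0) = 0xC4A1

0xC4A1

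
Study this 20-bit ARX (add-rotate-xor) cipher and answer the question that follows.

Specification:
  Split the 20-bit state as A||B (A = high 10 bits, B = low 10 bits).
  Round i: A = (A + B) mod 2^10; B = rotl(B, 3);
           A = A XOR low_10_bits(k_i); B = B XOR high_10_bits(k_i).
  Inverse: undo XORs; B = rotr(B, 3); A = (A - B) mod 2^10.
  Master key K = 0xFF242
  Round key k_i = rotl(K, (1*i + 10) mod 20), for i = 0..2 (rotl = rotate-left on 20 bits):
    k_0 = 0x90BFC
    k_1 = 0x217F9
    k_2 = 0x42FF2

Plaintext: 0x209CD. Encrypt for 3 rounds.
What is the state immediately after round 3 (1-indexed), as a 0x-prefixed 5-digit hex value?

0x00360

s_0 = plaintext = 0x209CD
s_1 = Round(s_0, k_0) = 0x6CC29
s_2 = Round(s_1, k_1) = 0x895CD
s_3 = Round(s_2, k_2) = 0x00360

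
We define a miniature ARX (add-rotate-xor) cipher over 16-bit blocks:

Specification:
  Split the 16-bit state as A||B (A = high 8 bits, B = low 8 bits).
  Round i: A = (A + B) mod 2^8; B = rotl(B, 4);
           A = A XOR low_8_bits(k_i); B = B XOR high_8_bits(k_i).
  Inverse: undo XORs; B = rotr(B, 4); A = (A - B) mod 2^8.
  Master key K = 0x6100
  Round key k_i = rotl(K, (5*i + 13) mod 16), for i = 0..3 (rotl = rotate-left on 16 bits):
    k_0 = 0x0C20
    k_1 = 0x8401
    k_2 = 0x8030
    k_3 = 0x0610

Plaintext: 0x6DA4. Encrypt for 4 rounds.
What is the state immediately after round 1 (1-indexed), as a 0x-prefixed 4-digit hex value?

s_0 = plaintext = 0x6DA4
s_1 = Round(s_0, k_0) = 0x3146
s_2 = Round(s_1, k_1) = 0x76E0
s_3 = Round(s_2, k_2) = 0x668E
s_4 = Round(s_3, k_3) = 0xE4EE

0x3146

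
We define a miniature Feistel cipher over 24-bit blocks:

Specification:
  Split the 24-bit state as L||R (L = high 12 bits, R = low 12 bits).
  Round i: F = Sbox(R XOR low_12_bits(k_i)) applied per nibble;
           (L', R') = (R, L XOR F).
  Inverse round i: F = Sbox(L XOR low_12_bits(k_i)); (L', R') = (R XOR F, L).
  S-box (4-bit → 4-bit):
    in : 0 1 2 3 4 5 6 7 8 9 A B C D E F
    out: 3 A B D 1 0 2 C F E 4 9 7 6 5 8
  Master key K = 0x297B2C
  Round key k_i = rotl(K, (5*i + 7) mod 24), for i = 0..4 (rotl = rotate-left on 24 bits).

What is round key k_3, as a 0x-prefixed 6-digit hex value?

0x0A5ECB

K = 0x297B2C
k_0 = rotl(K, (5*0+7) mod 24) = rotl(K, 7) = 0xBD9614
k_1 = rotl(K, (5*1+7) mod 24) = rotl(K, 12) = 0xB2C297
k_2 = rotl(K, (5*2+7) mod 24) = rotl(K, 17) = 0x5852F6
k_3 = rotl(K, (5*3+7) mod 24) = rotl(K, 22) = 0x0A5ECB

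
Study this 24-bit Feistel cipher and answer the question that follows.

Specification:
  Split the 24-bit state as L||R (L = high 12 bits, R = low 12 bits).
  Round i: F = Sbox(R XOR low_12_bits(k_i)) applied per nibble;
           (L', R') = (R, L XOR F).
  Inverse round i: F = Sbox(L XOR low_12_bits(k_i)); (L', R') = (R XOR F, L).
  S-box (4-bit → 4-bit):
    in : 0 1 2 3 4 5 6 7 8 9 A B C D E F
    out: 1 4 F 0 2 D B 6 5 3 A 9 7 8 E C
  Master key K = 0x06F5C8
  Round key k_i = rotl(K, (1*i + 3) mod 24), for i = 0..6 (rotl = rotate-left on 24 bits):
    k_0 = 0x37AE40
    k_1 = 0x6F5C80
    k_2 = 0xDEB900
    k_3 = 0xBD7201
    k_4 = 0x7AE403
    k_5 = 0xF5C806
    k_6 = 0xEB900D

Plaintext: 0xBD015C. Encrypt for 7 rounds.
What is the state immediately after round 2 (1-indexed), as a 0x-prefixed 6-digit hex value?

0x79781A

s_0 = plaintext = 0xBD015C
s_1 = Round(s_0, k_0) = 0x15C797
s_2 = Round(s_1, k_1) = 0x79781A
s_3 = Round(s_2, k_2) = 0x81A3DD
s_4 = Round(s_3, k_3) = 0x3DDC9D
s_5 = Round(s_4, k_4) = 0xC9D6E3
s_6 = Round(s_5, k_5) = 0x6E3270
s_7 = Round(s_6, k_6) = 0x27098B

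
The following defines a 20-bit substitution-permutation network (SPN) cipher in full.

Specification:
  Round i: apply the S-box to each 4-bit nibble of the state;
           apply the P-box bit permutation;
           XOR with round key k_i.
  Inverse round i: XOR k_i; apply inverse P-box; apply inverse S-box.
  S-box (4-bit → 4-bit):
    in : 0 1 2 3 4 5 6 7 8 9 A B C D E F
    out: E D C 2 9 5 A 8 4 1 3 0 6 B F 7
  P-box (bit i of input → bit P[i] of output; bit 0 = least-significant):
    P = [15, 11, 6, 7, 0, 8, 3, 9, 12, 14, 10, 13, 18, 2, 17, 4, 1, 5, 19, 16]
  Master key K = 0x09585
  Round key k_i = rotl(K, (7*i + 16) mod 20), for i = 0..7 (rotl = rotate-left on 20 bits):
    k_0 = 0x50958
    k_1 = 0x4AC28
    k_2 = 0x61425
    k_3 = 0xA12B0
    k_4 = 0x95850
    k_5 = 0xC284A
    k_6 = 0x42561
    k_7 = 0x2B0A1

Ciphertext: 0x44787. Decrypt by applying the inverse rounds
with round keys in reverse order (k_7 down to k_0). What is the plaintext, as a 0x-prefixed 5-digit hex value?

s_0 = ciphertext = 0x44787
s_1 = InvRound(s_0, k_7) = 0xAFE69
s_2 = InvRound(s_1, k_6) = 0x85A0A
s_3 = InvRound(s_2, k_5) = 0xB9D78
s_4 = InvRound(s_3, k_4) = 0x38CC9
s_5 = InvRound(s_4, k_3) = 0x0751F
s_6 = InvRound(s_5, k_2) = 0xA16CB
s_7 = InvRound(s_6, k_1) = 0xF544E
s_8 = InvRound(s_7, k_0) = 0x50F33

0x50F33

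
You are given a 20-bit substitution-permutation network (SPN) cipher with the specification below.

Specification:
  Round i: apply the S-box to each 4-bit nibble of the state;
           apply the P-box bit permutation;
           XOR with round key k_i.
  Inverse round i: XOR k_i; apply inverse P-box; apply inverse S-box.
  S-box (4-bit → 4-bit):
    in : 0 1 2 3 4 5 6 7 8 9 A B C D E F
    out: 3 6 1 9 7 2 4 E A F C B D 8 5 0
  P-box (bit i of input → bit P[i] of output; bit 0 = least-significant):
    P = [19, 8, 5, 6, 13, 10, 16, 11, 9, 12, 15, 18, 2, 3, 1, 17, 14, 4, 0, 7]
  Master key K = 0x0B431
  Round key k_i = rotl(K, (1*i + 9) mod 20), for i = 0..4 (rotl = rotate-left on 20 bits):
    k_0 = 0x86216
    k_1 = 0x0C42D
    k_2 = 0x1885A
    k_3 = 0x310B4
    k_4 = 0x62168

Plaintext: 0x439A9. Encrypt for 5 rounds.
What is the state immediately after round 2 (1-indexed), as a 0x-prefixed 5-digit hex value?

s_0 = plaintext = 0x439A9
s_1 = Round(s_0, k_0) = 0x7B963
s_2 = Round(s_1, k_1) = 0xF56F0
s_3 = Round(s_2, k_2) = 0x90952
s_4 = Round(s_3, k_3) = 0xFC629
s_5 = Round(s_4, k_4) = 0xC800E

0xF56F0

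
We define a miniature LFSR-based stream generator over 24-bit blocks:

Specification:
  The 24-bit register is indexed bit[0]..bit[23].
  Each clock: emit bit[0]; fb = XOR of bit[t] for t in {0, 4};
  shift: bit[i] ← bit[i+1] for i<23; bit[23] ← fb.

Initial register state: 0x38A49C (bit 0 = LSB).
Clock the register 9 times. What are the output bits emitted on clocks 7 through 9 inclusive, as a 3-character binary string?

reg_0 = 0x38A49C
clock 1: out=0, reg = 0x9C524E
clock 2: out=0, reg = 0x4E2927
clock 3: out=1, reg = 0xA71493
clock 4: out=1, reg = 0x538A49
clock 5: out=1, reg = 0xA9C524
clock 6: out=0, reg = 0x54E292
clock 7: out=0, reg = 0xAA7149
clock 8: out=1, reg = 0xD538A4
clock 9: out=0, reg = 0x6A9C52

010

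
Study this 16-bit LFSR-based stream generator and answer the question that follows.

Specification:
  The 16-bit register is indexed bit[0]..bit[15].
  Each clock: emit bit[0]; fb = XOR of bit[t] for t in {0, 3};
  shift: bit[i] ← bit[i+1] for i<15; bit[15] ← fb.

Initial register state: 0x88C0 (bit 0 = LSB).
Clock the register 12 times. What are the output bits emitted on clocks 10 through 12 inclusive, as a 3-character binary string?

reg_0 = 0x88C0
clock 1: out=0, reg = 0x4460
clock 2: out=0, reg = 0x2230
clock 3: out=0, reg = 0x1118
clock 4: out=0, reg = 0x888C
clock 5: out=0, reg = 0xC446
clock 6: out=0, reg = 0x6223
clock 7: out=1, reg = 0xB111
clock 8: out=1, reg = 0xD888
clock 9: out=0, reg = 0xEC44
clock 10: out=0, reg = 0x7622
clock 11: out=0, reg = 0x3B11
clock 12: out=1, reg = 0x9D88

001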